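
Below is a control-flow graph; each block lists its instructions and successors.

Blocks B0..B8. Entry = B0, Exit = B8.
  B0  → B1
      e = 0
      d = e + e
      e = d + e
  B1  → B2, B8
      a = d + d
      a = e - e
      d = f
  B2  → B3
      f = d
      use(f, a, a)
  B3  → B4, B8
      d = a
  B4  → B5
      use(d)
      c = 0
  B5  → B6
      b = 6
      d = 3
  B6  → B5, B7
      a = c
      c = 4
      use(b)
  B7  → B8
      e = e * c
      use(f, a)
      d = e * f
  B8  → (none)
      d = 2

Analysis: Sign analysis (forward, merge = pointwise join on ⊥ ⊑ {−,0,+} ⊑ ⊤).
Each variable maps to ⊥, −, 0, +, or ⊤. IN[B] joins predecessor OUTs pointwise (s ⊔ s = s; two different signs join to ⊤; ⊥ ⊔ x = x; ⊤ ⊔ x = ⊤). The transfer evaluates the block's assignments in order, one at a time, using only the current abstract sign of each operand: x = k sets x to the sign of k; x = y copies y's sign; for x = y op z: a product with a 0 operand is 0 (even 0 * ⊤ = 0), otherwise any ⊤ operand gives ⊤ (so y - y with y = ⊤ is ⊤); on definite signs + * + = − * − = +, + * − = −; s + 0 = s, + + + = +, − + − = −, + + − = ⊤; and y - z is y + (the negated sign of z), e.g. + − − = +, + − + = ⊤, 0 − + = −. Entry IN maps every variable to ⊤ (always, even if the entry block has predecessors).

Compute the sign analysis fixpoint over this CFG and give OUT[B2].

Fixpoint table:
  B0:   IN=(all ⊤)   OUT={d:0, e:0; rest ⊤}
  B1:   IN={d:0, e:0; rest ⊤}   OUT={a:0, e:0; rest ⊤}
  B2:   IN={a:0, e:0; rest ⊤}   OUT={a:0, e:0; rest ⊤}
  B3:   IN={a:0, e:0; rest ⊤}   OUT={a:0, d:0, e:0; rest ⊤}
  B4:   IN={a:0, d:0, e:0; rest ⊤}   OUT={a:0, c:0, d:0, e:0; rest ⊤}
  B5:   IN={e:0; rest ⊤}   OUT={b:+, d:+, e:0; rest ⊤}
  B6:   IN={b:+, d:+, e:0; rest ⊤}   OUT={b:+, c:+, d:+, e:0; rest ⊤}
  B7:   IN={b:+, c:+, d:+, e:0; rest ⊤}   OUT={b:+, c:+, d:0, e:0; rest ⊤}
  B8:   IN={e:0; rest ⊤}   OUT={d:+, e:0; rest ⊤}

Merge at B2: IN[B2] = OUT[B1] = {a: 0, b: ⊤, c: ⊤, d: ⊤, e: 0, f: ⊤}
Applying B2's transfer function to that IN value gives OUT[B2] (row B2 above).

Answer: {a: 0, b: ⊤, c: ⊤, d: ⊤, e: 0, f: ⊤}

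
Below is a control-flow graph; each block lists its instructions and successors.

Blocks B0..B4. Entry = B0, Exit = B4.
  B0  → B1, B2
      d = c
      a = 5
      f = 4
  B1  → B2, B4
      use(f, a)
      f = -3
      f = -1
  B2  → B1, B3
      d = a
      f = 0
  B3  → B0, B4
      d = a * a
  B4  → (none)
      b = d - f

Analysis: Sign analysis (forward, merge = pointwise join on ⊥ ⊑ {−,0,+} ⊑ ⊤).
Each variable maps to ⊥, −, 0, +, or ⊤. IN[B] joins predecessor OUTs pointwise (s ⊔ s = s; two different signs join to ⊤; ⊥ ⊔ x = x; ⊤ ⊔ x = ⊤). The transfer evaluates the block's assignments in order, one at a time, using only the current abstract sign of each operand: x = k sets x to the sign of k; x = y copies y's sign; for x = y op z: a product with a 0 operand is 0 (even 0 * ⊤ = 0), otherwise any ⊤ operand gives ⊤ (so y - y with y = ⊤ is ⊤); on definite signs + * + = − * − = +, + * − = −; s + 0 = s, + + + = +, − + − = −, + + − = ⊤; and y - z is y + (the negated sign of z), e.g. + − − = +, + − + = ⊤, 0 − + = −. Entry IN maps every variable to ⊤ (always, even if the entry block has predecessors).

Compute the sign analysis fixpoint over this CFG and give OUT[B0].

Answer: {a: +, b: ⊤, c: ⊤, d: ⊤, e: ⊤, f: +}

Working:
Fixpoint table:
  B0:  IN=(all ⊤)  OUT={a:+, f:+; rest ⊤}
  B1:  IN={a:+; rest ⊤}  OUT={a:+, f:-; rest ⊤}
  B2:  IN={a:+; rest ⊤}  OUT={a:+, d:+, f:0; rest ⊤}
  B3:  IN={a:+, d:+, f:0; rest ⊤}  OUT={a:+, d:+, f:0; rest ⊤}
  B4:  IN={a:+; rest ⊤}  OUT={a:+; rest ⊤}

Merge at B0 (entry node, so the boundary value (all ⊤) is joined with the incoming edge(s)): IN[B0] = (all ⊤) ⊔ OUT[B3] = {a: ⊤, b: ⊤, c: ⊤, d: ⊤, e: ⊤, f: ⊤}
Applying B0's transfer function to that IN value gives OUT[B0] (row B0 above).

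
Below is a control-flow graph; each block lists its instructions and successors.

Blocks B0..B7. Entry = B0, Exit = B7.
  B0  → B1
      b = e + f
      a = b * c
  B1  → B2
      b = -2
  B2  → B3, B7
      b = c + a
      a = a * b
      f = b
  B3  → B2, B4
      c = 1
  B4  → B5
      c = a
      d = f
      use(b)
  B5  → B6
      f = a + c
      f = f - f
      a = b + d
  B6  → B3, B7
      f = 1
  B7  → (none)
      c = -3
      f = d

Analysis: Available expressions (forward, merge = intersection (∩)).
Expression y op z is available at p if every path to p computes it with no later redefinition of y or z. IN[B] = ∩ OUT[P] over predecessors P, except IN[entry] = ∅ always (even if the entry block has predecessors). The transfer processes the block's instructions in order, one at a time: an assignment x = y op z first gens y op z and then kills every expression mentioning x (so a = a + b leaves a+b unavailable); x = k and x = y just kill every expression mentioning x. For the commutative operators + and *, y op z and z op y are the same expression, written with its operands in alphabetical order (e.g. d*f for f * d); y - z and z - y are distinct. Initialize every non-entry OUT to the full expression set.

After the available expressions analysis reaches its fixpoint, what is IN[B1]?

Converged values:
  B0: | IN={} | OUT={b*c, e+f}
  B1: | IN={b*c, e+f} | OUT={e+f}
  B2: | IN={} | OUT={}
  B3: | IN={} | OUT={}
  B4: | IN={} | OUT={}
  B5: | IN={} | OUT={b+d}
  B6: | IN={b+d} | OUT={b+d}
  B7: | IN={} | OUT={}

Merge at B1: IN[B1] = OUT[B0] = {b*c, e+f}

Answer: {b*c, e+f}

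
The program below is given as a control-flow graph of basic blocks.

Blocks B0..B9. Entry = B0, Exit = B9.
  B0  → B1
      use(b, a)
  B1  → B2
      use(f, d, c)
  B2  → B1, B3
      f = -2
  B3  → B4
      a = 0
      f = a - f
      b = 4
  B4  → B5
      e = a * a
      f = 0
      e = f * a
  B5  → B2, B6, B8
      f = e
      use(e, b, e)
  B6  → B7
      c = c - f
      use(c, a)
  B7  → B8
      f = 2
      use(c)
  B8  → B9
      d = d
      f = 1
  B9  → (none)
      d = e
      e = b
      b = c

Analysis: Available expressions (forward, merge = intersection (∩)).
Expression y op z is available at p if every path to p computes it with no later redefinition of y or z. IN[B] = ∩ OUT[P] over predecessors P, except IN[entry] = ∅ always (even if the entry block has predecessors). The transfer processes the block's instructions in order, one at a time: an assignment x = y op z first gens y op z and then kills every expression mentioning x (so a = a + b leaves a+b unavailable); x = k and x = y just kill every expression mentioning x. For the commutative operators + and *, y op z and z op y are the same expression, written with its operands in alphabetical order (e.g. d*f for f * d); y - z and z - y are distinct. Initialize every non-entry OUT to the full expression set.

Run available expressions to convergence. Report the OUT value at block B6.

Per-block solution:
  B0:  IN={}  OUT={}
  B1:  IN={}  OUT={}
  B2:  IN={}  OUT={}
  B3:  IN={}  OUT={}
  B4:  IN={}  OUT={a*a, a*f}
  B5:  IN={a*a, a*f}  OUT={a*a}
  B6:  IN={a*a}  OUT={a*a}
  B7:  IN={a*a}  OUT={a*a}
  B8:  IN={a*a}  OUT={a*a}
  B9:  IN={a*a}  OUT={a*a}

Merge at B6: IN[B6] = OUT[B5] = {a*a}
Applying B6's transfer function to that IN value gives OUT[B6] (row B6 above).

Answer: {a*a}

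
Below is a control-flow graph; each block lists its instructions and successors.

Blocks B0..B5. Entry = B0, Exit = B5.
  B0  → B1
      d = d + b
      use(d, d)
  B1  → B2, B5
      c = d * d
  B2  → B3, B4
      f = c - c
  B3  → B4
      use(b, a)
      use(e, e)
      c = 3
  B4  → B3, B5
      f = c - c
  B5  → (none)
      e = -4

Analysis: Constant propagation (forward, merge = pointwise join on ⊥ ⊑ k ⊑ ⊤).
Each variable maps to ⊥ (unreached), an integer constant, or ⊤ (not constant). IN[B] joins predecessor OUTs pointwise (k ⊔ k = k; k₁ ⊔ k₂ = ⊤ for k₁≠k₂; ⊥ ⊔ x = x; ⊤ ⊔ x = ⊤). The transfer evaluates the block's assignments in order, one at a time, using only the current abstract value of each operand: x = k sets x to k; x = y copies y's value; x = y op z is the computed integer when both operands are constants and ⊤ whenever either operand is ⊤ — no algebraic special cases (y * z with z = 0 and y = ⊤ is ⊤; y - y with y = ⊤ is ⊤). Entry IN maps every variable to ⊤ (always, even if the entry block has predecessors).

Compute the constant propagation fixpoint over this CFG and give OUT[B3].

Converged values:
  B0:  IN=(all ⊤)  OUT=(all ⊤)
  B1:  IN=(all ⊤)  OUT=(all ⊤)
  B2:  IN=(all ⊤)  OUT=(all ⊤)
  B3:  IN=(all ⊤)  OUT={c:3; rest ⊤}
  B4:  IN=(all ⊤)  OUT=(all ⊤)
  B5:  IN=(all ⊤)  OUT={e:-4; rest ⊤}

Merge at B3: IN[B3] = OUT[B2] ⊔ OUT[B4] = {a: ⊤, b: ⊤, c: ⊤, d: ⊤, e: ⊤, f: ⊤}
Applying B3's transfer function to that IN value gives OUT[B3] (row B3 above).

Answer: {a: ⊤, b: ⊤, c: 3, d: ⊤, e: ⊤, f: ⊤}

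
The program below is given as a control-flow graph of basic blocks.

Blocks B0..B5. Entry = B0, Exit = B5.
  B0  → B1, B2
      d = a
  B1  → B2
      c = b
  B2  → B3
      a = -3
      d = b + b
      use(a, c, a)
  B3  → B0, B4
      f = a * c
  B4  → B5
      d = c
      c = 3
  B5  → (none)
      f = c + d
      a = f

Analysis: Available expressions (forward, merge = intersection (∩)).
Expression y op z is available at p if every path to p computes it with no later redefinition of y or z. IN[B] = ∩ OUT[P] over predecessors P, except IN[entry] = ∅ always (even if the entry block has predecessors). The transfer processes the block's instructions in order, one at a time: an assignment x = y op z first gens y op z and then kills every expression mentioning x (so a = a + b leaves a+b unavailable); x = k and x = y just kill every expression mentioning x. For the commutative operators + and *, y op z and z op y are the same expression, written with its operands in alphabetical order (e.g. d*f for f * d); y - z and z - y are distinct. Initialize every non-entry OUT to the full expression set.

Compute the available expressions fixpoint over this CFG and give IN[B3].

Fixpoint table:
  B0: | IN={} | OUT={}
  B1: | IN={} | OUT={}
  B2: | IN={} | OUT={b+b}
  B3: | IN={b+b} | OUT={a*c, b+b}
  B4: | IN={a*c, b+b} | OUT={b+b}
  B5: | IN={b+b} | OUT={b+b, c+d}

Merge at B3: IN[B3] = OUT[B2] = {b+b}

Answer: {b+b}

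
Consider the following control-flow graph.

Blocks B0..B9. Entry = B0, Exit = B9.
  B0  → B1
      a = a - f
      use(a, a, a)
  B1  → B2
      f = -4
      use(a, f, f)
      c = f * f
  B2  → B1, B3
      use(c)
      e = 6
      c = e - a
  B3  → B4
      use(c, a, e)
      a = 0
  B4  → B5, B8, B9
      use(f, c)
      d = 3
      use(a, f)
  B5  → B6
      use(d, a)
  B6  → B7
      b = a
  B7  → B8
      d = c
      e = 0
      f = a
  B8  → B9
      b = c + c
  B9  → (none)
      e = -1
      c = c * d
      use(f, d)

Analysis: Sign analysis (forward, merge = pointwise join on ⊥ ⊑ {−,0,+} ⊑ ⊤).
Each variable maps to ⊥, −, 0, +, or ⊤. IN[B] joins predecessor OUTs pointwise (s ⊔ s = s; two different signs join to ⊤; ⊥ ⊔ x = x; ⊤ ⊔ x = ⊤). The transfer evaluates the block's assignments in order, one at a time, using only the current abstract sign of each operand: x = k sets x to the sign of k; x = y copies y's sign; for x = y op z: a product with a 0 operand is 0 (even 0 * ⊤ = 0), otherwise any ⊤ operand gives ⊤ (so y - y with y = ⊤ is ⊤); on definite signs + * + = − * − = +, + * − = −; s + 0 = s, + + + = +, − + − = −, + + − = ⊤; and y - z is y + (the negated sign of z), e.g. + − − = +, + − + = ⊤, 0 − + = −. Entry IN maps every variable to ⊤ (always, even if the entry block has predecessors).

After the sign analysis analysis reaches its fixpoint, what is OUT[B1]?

Per-block solution:
  B0:  IN=(all ⊤)  OUT=(all ⊤)
  B1:  IN=(all ⊤)  OUT={c:+, f:-; rest ⊤}
  B2:  IN={c:+, f:-; rest ⊤}  OUT={e:+, f:-; rest ⊤}
  B3:  IN={e:+, f:-; rest ⊤}  OUT={a:0, e:+, f:-; rest ⊤}
  B4:  IN={a:0, e:+, f:-; rest ⊤}  OUT={a:0, d:+, e:+, f:-; rest ⊤}
  B5:  IN={a:0, d:+, e:+, f:-; rest ⊤}  OUT={a:0, d:+, e:+, f:-; rest ⊤}
  B6:  IN={a:0, d:+, e:+, f:-; rest ⊤}  OUT={a:0, b:0, d:+, e:+, f:-; rest ⊤}
  B7:  IN={a:0, b:0, d:+, e:+, f:-; rest ⊤}  OUT={a:0, b:0, e:0, f:0; rest ⊤}
  B8:  IN={a:0; rest ⊤}  OUT={a:0; rest ⊤}
  B9:  IN={a:0; rest ⊤}  OUT={a:0, e:-; rest ⊤}

Merge at B1: IN[B1] = OUT[B0] ⊔ OUT[B2] = {a: ⊤, b: ⊤, c: ⊤, d: ⊤, e: ⊤, f: ⊤}
Applying B1's transfer function to that IN value gives OUT[B1] (row B1 above).

Answer: {a: ⊤, b: ⊤, c: +, d: ⊤, e: ⊤, f: -}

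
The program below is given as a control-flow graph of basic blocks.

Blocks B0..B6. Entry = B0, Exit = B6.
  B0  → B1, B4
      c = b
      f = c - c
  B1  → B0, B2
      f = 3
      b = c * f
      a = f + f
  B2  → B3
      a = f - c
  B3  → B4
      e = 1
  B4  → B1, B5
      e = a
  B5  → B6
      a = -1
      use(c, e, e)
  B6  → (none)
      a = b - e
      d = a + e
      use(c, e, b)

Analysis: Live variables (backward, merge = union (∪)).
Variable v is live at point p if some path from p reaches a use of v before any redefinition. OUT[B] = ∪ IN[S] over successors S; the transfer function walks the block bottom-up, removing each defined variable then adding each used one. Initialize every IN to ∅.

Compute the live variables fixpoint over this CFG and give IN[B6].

Answer: {b, c, e}

Derivation:
Fixpoint table:
  B0:   IN={a, b}   OUT={a, b, c}
  B1:   IN={c}   OUT={a, b, c, f}
  B2:   IN={b, c, f}   OUT={a, b, c}
  B3:   IN={a, b, c}   OUT={a, b, c}
  B4:   IN={a, b, c}   OUT={b, c, e}
  B5:   IN={b, c, e}   OUT={b, c, e}
  B6:   IN={b, c, e}   OUT={}

B6 is the boundary node: OUT[B6] = {}
Applying B6's transfer function to that OUT value gives IN[B6] (row B6 above).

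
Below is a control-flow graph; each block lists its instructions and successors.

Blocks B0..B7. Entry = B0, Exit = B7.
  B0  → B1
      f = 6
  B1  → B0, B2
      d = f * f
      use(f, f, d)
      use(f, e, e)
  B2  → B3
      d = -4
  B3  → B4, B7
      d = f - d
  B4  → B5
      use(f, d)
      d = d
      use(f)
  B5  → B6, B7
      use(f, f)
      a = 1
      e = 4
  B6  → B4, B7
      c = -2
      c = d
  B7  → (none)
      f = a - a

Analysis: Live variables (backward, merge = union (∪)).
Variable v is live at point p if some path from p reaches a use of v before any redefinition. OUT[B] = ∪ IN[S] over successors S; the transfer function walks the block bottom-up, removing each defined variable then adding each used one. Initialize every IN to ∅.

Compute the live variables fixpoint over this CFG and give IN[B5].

Answer: {d, f}

Working:
Per-block solution:
  B0:  IN={a, e}  OUT={a, e, f}
  B1:  IN={a, e, f}  OUT={a, e, f}
  B2:  IN={a, f}  OUT={a, d, f}
  B3:  IN={a, d, f}  OUT={a, d, f}
  B4:  IN={d, f}  OUT={d, f}
  B5:  IN={d, f}  OUT={a, d, f}
  B6:  IN={a, d, f}  OUT={a, d, f}
  B7:  IN={a}  OUT={}

Merge at B5: OUT[B5] = IN[B6] ⊔ IN[B7] = {a, d, f}
Applying B5's transfer function to that OUT value gives IN[B5] (row B5 above).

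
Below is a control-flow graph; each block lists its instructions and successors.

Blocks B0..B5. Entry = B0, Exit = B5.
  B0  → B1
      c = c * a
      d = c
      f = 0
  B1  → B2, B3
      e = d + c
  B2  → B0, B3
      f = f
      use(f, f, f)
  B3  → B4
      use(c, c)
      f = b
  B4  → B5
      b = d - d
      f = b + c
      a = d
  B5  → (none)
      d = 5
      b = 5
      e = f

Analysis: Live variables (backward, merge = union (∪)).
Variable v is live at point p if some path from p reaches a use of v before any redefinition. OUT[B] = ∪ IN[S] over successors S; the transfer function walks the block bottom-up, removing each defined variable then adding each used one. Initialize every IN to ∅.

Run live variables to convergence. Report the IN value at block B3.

Answer: {b, c, d}

Derivation:
Fixpoint table:
  B0:   IN={a, b, c}   OUT={a, b, c, d, f}
  B1:   IN={a, b, c, d, f}   OUT={a, b, c, d, f}
  B2:   IN={a, b, c, d, f}   OUT={a, b, c, d}
  B3:   IN={b, c, d}   OUT={c, d}
  B4:   IN={c, d}   OUT={f}
  B5:   IN={f}   OUT={}

Merge at B3: OUT[B3] = IN[B4] = {c, d}
Applying B3's transfer function to that OUT value gives IN[B3] (row B3 above).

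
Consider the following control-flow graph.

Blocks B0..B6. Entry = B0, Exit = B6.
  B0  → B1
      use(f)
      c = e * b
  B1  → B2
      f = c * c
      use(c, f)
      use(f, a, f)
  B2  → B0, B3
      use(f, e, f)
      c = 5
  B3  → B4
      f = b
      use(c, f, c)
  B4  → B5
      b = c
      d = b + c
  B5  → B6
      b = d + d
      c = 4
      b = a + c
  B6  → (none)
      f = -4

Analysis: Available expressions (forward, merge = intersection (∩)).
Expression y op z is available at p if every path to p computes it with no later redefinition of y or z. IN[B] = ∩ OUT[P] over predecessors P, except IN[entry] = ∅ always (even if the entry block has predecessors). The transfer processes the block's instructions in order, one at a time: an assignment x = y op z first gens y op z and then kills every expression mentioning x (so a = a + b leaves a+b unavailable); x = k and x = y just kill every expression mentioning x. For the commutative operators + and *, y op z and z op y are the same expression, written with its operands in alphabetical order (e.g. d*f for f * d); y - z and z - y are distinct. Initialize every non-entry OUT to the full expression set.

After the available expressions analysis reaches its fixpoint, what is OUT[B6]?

Converged values:
  B0:  IN={}  OUT={b*e}
  B1:  IN={b*e}  OUT={b*e, c*c}
  B2:  IN={b*e, c*c}  OUT={b*e}
  B3:  IN={b*e}  OUT={b*e}
  B4:  IN={b*e}  OUT={b+c}
  B5:  IN={b+c}  OUT={a+c, d+d}
  B6:  IN={a+c, d+d}  OUT={a+c, d+d}

Merge at B6: IN[B6] = OUT[B5] = {a+c, d+d}
Applying B6's transfer function to that IN value gives OUT[B6] (row B6 above).

Answer: {a+c, d+d}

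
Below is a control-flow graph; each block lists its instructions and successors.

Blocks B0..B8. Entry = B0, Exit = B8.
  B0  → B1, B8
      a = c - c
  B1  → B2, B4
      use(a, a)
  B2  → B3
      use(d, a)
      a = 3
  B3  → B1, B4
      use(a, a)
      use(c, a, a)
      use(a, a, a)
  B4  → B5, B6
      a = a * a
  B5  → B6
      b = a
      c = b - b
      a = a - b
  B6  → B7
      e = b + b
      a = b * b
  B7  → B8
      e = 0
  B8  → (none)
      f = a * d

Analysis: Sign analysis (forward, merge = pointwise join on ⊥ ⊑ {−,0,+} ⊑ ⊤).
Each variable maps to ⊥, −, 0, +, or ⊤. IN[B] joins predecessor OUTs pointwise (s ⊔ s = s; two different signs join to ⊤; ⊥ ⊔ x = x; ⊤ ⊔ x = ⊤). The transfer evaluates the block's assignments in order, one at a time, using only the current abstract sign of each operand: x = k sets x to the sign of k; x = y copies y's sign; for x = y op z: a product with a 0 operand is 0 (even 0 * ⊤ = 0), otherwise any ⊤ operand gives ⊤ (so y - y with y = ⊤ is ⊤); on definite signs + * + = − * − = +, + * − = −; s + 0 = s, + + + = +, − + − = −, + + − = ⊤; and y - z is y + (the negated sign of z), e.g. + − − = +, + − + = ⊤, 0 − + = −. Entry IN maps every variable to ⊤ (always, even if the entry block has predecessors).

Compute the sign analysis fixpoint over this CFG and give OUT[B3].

Answer: {a: +, b: ⊤, c: ⊤, d: ⊤, e: ⊤, f: ⊤}

Trace:
Fixpoint table:
  B0:   IN=(all ⊤)   OUT=(all ⊤)
  B1:   IN=(all ⊤)   OUT=(all ⊤)
  B2:   IN=(all ⊤)   OUT={a:+; rest ⊤}
  B3:   IN={a:+; rest ⊤}   OUT={a:+; rest ⊤}
  B4:   IN=(all ⊤)   OUT=(all ⊤)
  B5:   IN=(all ⊤)   OUT=(all ⊤)
  B6:   IN=(all ⊤)   OUT=(all ⊤)
  B7:   IN=(all ⊤)   OUT={e:0; rest ⊤}
  B8:   IN=(all ⊤)   OUT=(all ⊤)

Merge at B3: IN[B3] = OUT[B2] = {a: +, b: ⊤, c: ⊤, d: ⊤, e: ⊤, f: ⊤}
Applying B3's transfer function to that IN value gives OUT[B3] (row B3 above).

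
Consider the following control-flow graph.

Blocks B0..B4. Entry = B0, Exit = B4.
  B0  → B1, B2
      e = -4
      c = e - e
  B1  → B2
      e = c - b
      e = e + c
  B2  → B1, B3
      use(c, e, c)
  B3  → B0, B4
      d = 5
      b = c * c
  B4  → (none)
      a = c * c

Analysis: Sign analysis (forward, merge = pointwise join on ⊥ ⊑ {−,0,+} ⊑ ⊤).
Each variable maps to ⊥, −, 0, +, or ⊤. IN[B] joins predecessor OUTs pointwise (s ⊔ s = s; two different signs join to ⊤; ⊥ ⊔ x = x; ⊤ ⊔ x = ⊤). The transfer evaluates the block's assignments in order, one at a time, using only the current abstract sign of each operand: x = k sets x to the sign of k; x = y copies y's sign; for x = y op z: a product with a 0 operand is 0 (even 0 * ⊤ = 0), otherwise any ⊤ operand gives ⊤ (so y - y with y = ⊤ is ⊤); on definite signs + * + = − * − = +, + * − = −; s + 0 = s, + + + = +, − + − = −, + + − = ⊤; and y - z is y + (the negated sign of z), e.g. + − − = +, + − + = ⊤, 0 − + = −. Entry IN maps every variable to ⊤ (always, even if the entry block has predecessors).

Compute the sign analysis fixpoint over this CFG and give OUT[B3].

Fixpoint table:
  B0:  IN=(all ⊤)  OUT={e:-; rest ⊤}
  B1:  IN=(all ⊤)  OUT=(all ⊤)
  B2:  IN=(all ⊤)  OUT=(all ⊤)
  B3:  IN=(all ⊤)  OUT={d:+; rest ⊤}
  B4:  IN={d:+; rest ⊤}  OUT={d:+; rest ⊤}

Merge at B3: IN[B3] = OUT[B2] = {a: ⊤, b: ⊤, c: ⊤, d: ⊤, e: ⊤, f: ⊤}
Applying B3's transfer function to that IN value gives OUT[B3] (row B3 above).

Answer: {a: ⊤, b: ⊤, c: ⊤, d: +, e: ⊤, f: ⊤}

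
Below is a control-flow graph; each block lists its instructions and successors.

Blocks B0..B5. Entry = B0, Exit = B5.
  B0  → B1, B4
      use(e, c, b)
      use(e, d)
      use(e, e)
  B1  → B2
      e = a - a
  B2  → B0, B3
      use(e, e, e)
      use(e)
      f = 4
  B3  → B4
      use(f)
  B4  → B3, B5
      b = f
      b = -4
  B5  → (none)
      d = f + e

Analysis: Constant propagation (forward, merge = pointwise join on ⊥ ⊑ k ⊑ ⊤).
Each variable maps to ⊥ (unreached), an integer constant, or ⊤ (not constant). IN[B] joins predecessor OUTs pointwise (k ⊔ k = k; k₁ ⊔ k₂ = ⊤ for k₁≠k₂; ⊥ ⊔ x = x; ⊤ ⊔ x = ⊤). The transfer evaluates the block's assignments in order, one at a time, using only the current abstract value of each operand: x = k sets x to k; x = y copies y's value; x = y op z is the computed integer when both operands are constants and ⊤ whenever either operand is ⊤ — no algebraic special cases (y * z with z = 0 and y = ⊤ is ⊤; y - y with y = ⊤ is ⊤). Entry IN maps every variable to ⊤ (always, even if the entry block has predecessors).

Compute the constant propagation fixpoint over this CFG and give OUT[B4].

Fixpoint table:
  B0: | IN=(all ⊤) | OUT=(all ⊤)
  B1: | IN=(all ⊤) | OUT=(all ⊤)
  B2: | IN=(all ⊤) | OUT={f:4; rest ⊤}
  B3: | IN=(all ⊤) | OUT=(all ⊤)
  B4: | IN=(all ⊤) | OUT={b:-4; rest ⊤}
  B5: | IN={b:-4; rest ⊤} | OUT={b:-4; rest ⊤}

Merge at B4: IN[B4] = OUT[B0] ⊔ OUT[B3] = {a: ⊤, b: ⊤, c: ⊤, d: ⊤, e: ⊤, f: ⊤}
Applying B4's transfer function to that IN value gives OUT[B4] (row B4 above).

Answer: {a: ⊤, b: -4, c: ⊤, d: ⊤, e: ⊤, f: ⊤}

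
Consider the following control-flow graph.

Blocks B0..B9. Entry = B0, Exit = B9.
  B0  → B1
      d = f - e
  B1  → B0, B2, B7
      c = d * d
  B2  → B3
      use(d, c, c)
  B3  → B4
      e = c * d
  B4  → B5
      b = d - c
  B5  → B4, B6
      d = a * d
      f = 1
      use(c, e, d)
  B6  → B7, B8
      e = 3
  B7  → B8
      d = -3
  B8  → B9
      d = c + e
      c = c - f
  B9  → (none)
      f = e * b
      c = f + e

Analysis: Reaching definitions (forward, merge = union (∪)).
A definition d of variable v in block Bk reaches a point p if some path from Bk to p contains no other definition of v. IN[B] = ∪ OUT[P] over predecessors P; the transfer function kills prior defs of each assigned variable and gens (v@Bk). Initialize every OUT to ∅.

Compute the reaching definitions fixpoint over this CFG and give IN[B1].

Answer: {c@B1, d@B0}

Working:
Fixpoint table:
  B0:  IN={c@B1, d@B0}  OUT={c@B1, d@B0}
  B1:  IN={c@B1, d@B0}  OUT={c@B1, d@B0}
  B2:  IN={c@B1, d@B0}  OUT={c@B1, d@B0}
  B3:  IN={c@B1, d@B0}  OUT={c@B1, d@B0, e@B3}
  B4:  IN={b@B4, c@B1, d@B0, d@B5, e@B3, f@B5}  OUT={b@B4, c@B1, d@B0, d@B5, e@B3, f@B5}
  B5:  IN={b@B4, c@B1, d@B0, d@B5, e@B3, f@B5}  OUT={b@B4, c@B1, d@B5, e@B3, f@B5}
  B6:  IN={b@B4, c@B1, d@B5, e@B3, f@B5}  OUT={b@B4, c@B1, d@B5, e@B6, f@B5}
  B7:  IN={b@B4, c@B1, d@B0, d@B5, e@B6, f@B5}  OUT={b@B4, c@B1, d@B7, e@B6, f@B5}
  B8:  IN={b@B4, c@B1, d@B5, d@B7, e@B6, f@B5}  OUT={b@B4, c@B8, d@B8, e@B6, f@B5}
  B9:  IN={b@B4, c@B8, d@B8, e@B6, f@B5}  OUT={b@B4, c@B9, d@B8, e@B6, f@B9}

Merge at B1: IN[B1] = OUT[B0] = {c@B1, d@B0}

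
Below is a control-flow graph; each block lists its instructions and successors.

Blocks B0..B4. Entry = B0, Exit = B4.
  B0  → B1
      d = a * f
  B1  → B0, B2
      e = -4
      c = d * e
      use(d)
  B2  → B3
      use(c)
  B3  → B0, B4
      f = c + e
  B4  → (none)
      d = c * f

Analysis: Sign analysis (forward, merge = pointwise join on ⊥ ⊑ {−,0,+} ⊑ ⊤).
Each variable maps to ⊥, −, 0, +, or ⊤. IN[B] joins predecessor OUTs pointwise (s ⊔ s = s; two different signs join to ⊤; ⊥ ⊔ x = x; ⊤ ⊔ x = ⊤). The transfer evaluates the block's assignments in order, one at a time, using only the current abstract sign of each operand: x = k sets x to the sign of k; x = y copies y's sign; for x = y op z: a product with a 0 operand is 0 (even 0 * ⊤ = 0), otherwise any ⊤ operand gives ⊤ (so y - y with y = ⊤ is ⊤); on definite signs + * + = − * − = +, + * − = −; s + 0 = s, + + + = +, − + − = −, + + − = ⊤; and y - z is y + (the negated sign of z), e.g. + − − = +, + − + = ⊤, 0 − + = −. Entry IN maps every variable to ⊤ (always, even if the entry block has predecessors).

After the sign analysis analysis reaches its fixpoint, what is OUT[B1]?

Answer: {a: ⊤, b: ⊤, c: ⊤, d: ⊤, e: -, f: ⊤}

Derivation:
Per-block solution:
  B0:  IN=(all ⊤)  OUT=(all ⊤)
  B1:  IN=(all ⊤)  OUT={e:-; rest ⊤}
  B2:  IN={e:-; rest ⊤}  OUT={e:-; rest ⊤}
  B3:  IN={e:-; rest ⊤}  OUT={e:-; rest ⊤}
  B4:  IN={e:-; rest ⊤}  OUT={e:-; rest ⊤}

Merge at B1: IN[B1] = OUT[B0] = {a: ⊤, b: ⊤, c: ⊤, d: ⊤, e: ⊤, f: ⊤}
Applying B1's transfer function to that IN value gives OUT[B1] (row B1 above).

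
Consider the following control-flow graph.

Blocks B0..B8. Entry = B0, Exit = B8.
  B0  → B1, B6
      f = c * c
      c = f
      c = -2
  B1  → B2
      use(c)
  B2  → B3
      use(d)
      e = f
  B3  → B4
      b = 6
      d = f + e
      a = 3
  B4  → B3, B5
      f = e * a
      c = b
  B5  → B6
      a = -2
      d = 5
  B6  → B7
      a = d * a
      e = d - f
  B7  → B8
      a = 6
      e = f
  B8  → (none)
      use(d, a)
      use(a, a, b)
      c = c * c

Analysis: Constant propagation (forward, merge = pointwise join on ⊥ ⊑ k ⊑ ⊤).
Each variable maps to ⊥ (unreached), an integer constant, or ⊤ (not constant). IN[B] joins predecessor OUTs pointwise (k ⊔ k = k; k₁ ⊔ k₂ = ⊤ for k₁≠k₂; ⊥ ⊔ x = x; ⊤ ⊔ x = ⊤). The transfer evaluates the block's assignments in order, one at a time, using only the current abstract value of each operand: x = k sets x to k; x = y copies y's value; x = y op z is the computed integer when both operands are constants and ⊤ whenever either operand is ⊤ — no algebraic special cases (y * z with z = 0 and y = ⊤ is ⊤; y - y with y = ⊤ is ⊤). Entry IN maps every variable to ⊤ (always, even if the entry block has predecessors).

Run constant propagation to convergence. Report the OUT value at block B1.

Per-block solution:
  B0:  IN=(all ⊤)  OUT={c:-2; rest ⊤}
  B1:  IN={c:-2; rest ⊤}  OUT={c:-2; rest ⊤}
  B2:  IN={c:-2; rest ⊤}  OUT={c:-2; rest ⊤}
  B3:  IN=(all ⊤)  OUT={a:3, b:6; rest ⊤}
  B4:  IN={a:3, b:6; rest ⊤}  OUT={a:3, b:6, c:6; rest ⊤}
  B5:  IN={a:3, b:6, c:6; rest ⊤}  OUT={a:-2, b:6, c:6, d:5; rest ⊤}
  B6:  IN=(all ⊤)  OUT=(all ⊤)
  B7:  IN=(all ⊤)  OUT={a:6; rest ⊤}
  B8:  IN={a:6; rest ⊤}  OUT={a:6; rest ⊤}

Merge at B1: IN[B1] = OUT[B0] = {a: ⊤, b: ⊤, c: -2, d: ⊤, e: ⊤, f: ⊤}
Applying B1's transfer function to that IN value gives OUT[B1] (row B1 above).

Answer: {a: ⊤, b: ⊤, c: -2, d: ⊤, e: ⊤, f: ⊤}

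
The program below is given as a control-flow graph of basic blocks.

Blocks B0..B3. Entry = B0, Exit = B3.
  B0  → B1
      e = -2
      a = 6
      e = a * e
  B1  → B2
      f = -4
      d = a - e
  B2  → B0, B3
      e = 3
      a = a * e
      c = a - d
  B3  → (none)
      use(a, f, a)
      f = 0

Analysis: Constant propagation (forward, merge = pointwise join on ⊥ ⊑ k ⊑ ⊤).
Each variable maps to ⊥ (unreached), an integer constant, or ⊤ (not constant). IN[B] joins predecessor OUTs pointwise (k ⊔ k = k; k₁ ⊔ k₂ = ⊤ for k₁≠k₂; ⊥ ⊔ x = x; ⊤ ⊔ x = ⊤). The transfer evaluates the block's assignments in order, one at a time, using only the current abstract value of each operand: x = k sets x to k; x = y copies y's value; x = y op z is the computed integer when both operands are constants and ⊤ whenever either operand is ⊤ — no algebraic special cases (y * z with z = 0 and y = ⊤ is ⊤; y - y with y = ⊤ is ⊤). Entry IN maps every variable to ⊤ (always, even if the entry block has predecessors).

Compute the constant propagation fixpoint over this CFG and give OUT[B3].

Answer: {a: 18, b: ⊤, c: 0, d: 18, e: 3, f: 0}

Derivation:
Per-block solution:
  B0:   IN=(all ⊤)   OUT={a:6, e:-12; rest ⊤}
  B1:   IN={a:6, e:-12; rest ⊤}   OUT={a:6, d:18, e:-12, f:-4; rest ⊤}
  B2:   IN={a:6, d:18, e:-12, f:-4; rest ⊤}   OUT={a:18, c:0, d:18, e:3, f:-4; rest ⊤}
  B3:   IN={a:18, c:0, d:18, e:3, f:-4; rest ⊤}   OUT={a:18, c:0, d:18, e:3, f:0; rest ⊤}

Merge at B3: IN[B3] = OUT[B2] = {a: 18, b: ⊤, c: 0, d: 18, e: 3, f: -4}
Applying B3's transfer function to that IN value gives OUT[B3] (row B3 above).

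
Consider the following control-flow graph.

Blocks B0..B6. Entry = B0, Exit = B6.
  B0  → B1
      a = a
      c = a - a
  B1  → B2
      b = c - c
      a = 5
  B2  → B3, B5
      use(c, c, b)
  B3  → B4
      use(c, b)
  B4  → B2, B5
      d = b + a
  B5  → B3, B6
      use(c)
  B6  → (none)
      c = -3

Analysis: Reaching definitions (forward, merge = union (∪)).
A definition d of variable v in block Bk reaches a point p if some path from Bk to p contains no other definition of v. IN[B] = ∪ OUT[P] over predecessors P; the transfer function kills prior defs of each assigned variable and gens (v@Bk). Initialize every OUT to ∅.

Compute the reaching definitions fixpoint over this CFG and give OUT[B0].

Fixpoint table:
  B0:   IN={}   OUT={a@B0, c@B0}
  B1:   IN={a@B0, c@B0}   OUT={a@B1, b@B1, c@B0}
  B2:   IN={a@B1, b@B1, c@B0, d@B4}   OUT={a@B1, b@B1, c@B0, d@B4}
  B3:   IN={a@B1, b@B1, c@B0, d@B4}   OUT={a@B1, b@B1, c@B0, d@B4}
  B4:   IN={a@B1, b@B1, c@B0, d@B4}   OUT={a@B1, b@B1, c@B0, d@B4}
  B5:   IN={a@B1, b@B1, c@B0, d@B4}   OUT={a@B1, b@B1, c@B0, d@B4}
  B6:   IN={a@B1, b@B1, c@B0, d@B4}   OUT={a@B1, b@B1, c@B6, d@B4}

B0 is the boundary node: IN[B0] = {}
Applying B0's transfer function to that IN value gives OUT[B0] (row B0 above).

Answer: {a@B0, c@B0}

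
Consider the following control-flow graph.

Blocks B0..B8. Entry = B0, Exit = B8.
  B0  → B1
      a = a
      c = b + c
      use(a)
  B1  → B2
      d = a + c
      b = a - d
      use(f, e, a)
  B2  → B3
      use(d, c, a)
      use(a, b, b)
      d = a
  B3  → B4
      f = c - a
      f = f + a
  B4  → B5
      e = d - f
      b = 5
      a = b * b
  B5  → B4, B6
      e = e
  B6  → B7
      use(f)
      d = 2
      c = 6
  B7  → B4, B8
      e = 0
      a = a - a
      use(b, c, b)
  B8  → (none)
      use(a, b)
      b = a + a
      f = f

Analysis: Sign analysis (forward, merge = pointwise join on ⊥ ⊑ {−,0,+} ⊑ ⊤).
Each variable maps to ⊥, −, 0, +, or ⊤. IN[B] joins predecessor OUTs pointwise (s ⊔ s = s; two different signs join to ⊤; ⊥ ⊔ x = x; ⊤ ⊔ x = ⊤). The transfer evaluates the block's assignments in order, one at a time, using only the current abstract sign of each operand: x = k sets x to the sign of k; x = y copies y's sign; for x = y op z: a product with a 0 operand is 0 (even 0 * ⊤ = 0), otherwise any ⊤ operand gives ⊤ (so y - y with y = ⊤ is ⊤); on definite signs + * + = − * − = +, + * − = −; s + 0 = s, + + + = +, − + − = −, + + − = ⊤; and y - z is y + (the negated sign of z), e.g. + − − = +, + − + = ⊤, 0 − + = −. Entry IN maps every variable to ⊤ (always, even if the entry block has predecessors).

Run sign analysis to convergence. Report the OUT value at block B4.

Fixpoint table:
  B0:  IN=(all ⊤)  OUT=(all ⊤)
  B1:  IN=(all ⊤)  OUT=(all ⊤)
  B2:  IN=(all ⊤)  OUT=(all ⊤)
  B3:  IN=(all ⊤)  OUT=(all ⊤)
  B4:  IN=(all ⊤)  OUT={a:+, b:+; rest ⊤}
  B5:  IN={a:+, b:+; rest ⊤}  OUT={a:+, b:+; rest ⊤}
  B6:  IN={a:+, b:+; rest ⊤}  OUT={a:+, b:+, c:+, d:+; rest ⊤}
  B7:  IN={a:+, b:+, c:+, d:+; rest ⊤}  OUT={b:+, c:+, d:+, e:0; rest ⊤}
  B8:  IN={b:+, c:+, d:+, e:0; rest ⊤}  OUT={c:+, d:+, e:0; rest ⊤}

Merge at B4: IN[B4] = OUT[B3] ⊔ OUT[B5] ⊔ OUT[B7] = {a: ⊤, b: ⊤, c: ⊤, d: ⊤, e: ⊤, f: ⊤}
Applying B4's transfer function to that IN value gives OUT[B4] (row B4 above).

Answer: {a: +, b: +, c: ⊤, d: ⊤, e: ⊤, f: ⊤}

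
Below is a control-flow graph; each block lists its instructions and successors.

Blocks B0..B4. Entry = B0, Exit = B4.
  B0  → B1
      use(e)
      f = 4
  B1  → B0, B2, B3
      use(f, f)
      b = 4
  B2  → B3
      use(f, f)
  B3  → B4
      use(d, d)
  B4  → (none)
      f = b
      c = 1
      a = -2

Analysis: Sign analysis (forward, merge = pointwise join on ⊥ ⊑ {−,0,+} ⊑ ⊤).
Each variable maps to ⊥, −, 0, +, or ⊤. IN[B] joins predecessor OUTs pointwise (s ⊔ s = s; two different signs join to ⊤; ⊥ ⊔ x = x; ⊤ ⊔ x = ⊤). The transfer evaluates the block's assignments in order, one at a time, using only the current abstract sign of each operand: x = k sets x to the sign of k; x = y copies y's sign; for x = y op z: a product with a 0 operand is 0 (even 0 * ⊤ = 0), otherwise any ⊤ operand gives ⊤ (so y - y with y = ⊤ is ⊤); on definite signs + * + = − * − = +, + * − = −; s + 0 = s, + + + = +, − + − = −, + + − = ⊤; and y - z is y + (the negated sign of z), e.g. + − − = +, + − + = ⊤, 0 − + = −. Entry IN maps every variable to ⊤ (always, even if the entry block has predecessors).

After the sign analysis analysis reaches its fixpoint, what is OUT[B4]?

Per-block solution:
  B0:  IN=(all ⊤)  OUT={f:+; rest ⊤}
  B1:  IN={f:+; rest ⊤}  OUT={b:+, f:+; rest ⊤}
  B2:  IN={b:+, f:+; rest ⊤}  OUT={b:+, f:+; rest ⊤}
  B3:  IN={b:+, f:+; rest ⊤}  OUT={b:+, f:+; rest ⊤}
  B4:  IN={b:+, f:+; rest ⊤}  OUT={a:-, b:+, c:+, f:+; rest ⊤}

Merge at B4: IN[B4] = OUT[B3] = {a: ⊤, b: +, c: ⊤, d: ⊤, e: ⊤, f: +}
Applying B4's transfer function to that IN value gives OUT[B4] (row B4 above).

Answer: {a: -, b: +, c: +, d: ⊤, e: ⊤, f: +}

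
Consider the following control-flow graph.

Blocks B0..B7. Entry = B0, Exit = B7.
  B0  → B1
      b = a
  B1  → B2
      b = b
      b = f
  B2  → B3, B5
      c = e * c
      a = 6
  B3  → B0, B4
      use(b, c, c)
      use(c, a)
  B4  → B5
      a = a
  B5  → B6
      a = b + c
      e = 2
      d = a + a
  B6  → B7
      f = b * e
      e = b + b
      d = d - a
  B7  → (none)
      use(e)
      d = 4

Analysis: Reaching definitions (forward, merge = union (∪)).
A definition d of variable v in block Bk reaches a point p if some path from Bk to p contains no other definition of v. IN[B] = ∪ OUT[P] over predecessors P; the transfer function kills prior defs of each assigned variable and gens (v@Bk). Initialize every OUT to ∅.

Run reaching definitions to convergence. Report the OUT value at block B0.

Answer: {a@B2, b@B0, c@B2}

Derivation:
Fixpoint table:
  B0: | IN={a@B2, b@B1, c@B2} | OUT={a@B2, b@B0, c@B2}
  B1: | IN={a@B2, b@B0, c@B2} | OUT={a@B2, b@B1, c@B2}
  B2: | IN={a@B2, b@B1, c@B2} | OUT={a@B2, b@B1, c@B2}
  B3: | IN={a@B2, b@B1, c@B2} | OUT={a@B2, b@B1, c@B2}
  B4: | IN={a@B2, b@B1, c@B2} | OUT={a@B4, b@B1, c@B2}
  B5: | IN={a@B2, a@B4, b@B1, c@B2} | OUT={a@B5, b@B1, c@B2, d@B5, e@B5}
  B6: | IN={a@B5, b@B1, c@B2, d@B5, e@B5} | OUT={a@B5, b@B1, c@B2, d@B6, e@B6, f@B6}
  B7: | IN={a@B5, b@B1, c@B2, d@B6, e@B6, f@B6} | OUT={a@B5, b@B1, c@B2, d@B7, e@B6, f@B6}

Merge at B0 (entry node, so the boundary value {} is joined with the incoming edge(s)): IN[B0] = {} ⊔ OUT[B3] = {a@B2, b@B1, c@B2}
Applying B0's transfer function to that IN value gives OUT[B0] (row B0 above).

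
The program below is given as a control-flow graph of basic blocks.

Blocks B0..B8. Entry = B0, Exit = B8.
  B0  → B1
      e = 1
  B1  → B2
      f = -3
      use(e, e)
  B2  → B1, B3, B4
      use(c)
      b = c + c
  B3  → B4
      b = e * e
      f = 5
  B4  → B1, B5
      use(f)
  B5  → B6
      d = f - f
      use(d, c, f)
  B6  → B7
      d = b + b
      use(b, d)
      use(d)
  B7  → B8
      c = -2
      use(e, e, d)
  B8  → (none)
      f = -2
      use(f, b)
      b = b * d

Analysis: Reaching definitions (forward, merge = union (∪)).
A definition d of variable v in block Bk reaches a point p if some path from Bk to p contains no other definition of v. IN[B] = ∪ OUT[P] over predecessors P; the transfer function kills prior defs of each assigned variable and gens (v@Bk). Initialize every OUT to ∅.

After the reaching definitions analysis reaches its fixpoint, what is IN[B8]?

Converged values:
  B0: | IN={} | OUT={e@B0}
  B1: | IN={b@B2, b@B3, e@B0, f@B1, f@B3} | OUT={b@B2, b@B3, e@B0, f@B1}
  B2: | IN={b@B2, b@B3, e@B0, f@B1} | OUT={b@B2, e@B0, f@B1}
  B3: | IN={b@B2, e@B0, f@B1} | OUT={b@B3, e@B0, f@B3}
  B4: | IN={b@B2, b@B3, e@B0, f@B1, f@B3} | OUT={b@B2, b@B3, e@B0, f@B1, f@B3}
  B5: | IN={b@B2, b@B3, e@B0, f@B1, f@B3} | OUT={b@B2, b@B3, d@B5, e@B0, f@B1, f@B3}
  B6: | IN={b@B2, b@B3, d@B5, e@B0, f@B1, f@B3} | OUT={b@B2, b@B3, d@B6, e@B0, f@B1, f@B3}
  B7: | IN={b@B2, b@B3, d@B6, e@B0, f@B1, f@B3} | OUT={b@B2, b@B3, c@B7, d@B6, e@B0, f@B1, f@B3}
  B8: | IN={b@B2, b@B3, c@B7, d@B6, e@B0, f@B1, f@B3} | OUT={b@B8, c@B7, d@B6, e@B0, f@B8}

Merge at B8: IN[B8] = OUT[B7] = {b@B2, b@B3, c@B7, d@B6, e@B0, f@B1, f@B3}

Answer: {b@B2, b@B3, c@B7, d@B6, e@B0, f@B1, f@B3}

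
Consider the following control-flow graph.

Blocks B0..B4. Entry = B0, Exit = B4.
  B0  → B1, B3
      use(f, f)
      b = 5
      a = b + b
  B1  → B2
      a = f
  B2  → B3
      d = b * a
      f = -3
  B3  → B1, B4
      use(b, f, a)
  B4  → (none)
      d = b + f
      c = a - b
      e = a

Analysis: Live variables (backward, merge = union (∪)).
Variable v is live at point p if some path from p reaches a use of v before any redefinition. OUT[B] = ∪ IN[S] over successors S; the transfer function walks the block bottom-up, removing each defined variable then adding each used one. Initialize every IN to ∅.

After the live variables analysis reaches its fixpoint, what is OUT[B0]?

Fixpoint table:
  B0:   IN={f}   OUT={a, b, f}
  B1:   IN={b, f}   OUT={a, b}
  B2:   IN={a, b}   OUT={a, b, f}
  B3:   IN={a, b, f}   OUT={a, b, f}
  B4:   IN={a, b, f}   OUT={}

Merge at B0: OUT[B0] = IN[B1] ⊔ IN[B3] = {a, b, f}

Answer: {a, b, f}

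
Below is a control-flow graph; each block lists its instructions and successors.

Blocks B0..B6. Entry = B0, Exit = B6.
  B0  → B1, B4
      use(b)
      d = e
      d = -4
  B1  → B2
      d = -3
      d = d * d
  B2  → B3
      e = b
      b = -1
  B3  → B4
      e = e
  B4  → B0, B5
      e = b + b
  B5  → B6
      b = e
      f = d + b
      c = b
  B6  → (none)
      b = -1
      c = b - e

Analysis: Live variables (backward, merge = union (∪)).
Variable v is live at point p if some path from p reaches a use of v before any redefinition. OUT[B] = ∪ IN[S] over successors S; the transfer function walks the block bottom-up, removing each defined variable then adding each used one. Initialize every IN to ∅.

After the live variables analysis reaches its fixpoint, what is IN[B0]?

Fixpoint table:
  B0: | IN={b, e} | OUT={b, d}
  B1: | IN={b} | OUT={b, d}
  B2: | IN={b, d} | OUT={b, d, e}
  B3: | IN={b, d, e} | OUT={b, d}
  B4: | IN={b, d} | OUT={b, d, e}
  B5: | IN={d, e} | OUT={e}
  B6: | IN={e} | OUT={}

Merge at B0: OUT[B0] = IN[B1] ⊔ IN[B4] = {b, d}
Applying B0's transfer function to that OUT value gives IN[B0] (row B0 above).

Answer: {b, e}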